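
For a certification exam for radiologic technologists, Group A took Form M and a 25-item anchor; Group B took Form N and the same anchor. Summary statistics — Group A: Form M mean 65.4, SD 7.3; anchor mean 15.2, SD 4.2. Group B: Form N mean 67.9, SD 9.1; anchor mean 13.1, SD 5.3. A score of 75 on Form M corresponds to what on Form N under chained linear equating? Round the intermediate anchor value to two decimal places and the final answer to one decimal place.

81.0

Form M → anchor (Group A): v = (4.2/7.3)(75 − 65.4) + 15.2 = 20.72
anchor → Form N (Group B): y = (9.1/5.3)(20.72 − 13.1) + 67.9 = 81.0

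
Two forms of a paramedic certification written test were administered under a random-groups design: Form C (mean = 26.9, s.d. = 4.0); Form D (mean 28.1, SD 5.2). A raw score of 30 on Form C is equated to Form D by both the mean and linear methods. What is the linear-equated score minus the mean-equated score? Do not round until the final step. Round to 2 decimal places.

Mean-equated: 30 + (28.1 − 26.9) = 31.20
Linear-equated: (5.2/4.0)(30 − 26.9) + 28.1 = 32.130
Difference = 32.130 − 31.20 = 0.93

0.93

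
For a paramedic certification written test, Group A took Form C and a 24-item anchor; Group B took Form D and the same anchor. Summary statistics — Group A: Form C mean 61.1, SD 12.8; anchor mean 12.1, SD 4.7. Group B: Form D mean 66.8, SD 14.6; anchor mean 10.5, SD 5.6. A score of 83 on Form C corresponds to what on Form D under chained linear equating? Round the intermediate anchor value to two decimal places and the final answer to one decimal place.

91.9

Form C → anchor (Group A): v = (4.7/12.8)(83 − 61.1) + 12.1 = 20.14
anchor → Form D (Group B): y = (14.6/5.6)(20.14 − 10.5) + 66.8 = 91.9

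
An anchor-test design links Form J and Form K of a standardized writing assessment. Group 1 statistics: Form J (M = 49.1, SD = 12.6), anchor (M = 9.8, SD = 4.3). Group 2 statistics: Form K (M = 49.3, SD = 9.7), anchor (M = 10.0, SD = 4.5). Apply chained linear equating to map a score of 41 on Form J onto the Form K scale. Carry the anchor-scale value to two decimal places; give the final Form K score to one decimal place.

42.9

Form J → anchor (Group 1): v = (4.3/12.6)(41 − 49.1) + 9.8 = 7.04
anchor → Form K (Group 2): y = (9.7/4.5)(7.04 − 10.0) + 49.3 = 42.9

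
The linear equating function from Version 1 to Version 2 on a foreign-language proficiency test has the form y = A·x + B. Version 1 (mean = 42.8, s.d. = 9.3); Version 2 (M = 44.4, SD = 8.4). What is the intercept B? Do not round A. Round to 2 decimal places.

A = SD_Y / SD_X = 8.4 / 9.3 = 0.903226
B = M_Y − A·M_X = 44.4 − 0.903226 × 42.8 = 5.74

5.74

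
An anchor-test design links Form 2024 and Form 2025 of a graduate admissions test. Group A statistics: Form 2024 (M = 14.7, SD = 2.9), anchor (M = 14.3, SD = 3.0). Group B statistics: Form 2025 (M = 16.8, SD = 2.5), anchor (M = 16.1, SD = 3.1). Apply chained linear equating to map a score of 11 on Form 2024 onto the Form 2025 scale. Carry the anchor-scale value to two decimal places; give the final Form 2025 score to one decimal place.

Form 2024 → anchor (Group A): v = (3.0/2.9)(11 − 14.7) + 14.3 = 10.47
anchor → Form 2025 (Group B): y = (2.5/3.1)(10.47 − 16.1) + 16.8 = 12.3

12.3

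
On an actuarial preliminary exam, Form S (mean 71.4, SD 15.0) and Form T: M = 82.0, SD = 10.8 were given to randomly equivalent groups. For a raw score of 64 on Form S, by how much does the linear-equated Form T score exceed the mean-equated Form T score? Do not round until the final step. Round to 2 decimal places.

Mean-equated: 64 + (82.0 − 71.4) = 74.60
Linear-equated: (10.8/15.0)(64 − 71.4) + 82.0 = 76.672
Difference = 76.672 − 74.60 = 2.07

2.07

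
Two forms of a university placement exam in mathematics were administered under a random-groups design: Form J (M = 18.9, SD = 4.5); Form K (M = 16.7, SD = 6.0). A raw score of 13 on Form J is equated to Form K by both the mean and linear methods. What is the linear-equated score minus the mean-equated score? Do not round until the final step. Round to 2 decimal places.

-1.97

Mean-equated: 13 + (16.7 − 18.9) = 10.80
Linear-equated: (6.0/4.5)(13 − 18.9) + 16.7 = 8.833
Difference = 8.833 − 10.80 = -1.97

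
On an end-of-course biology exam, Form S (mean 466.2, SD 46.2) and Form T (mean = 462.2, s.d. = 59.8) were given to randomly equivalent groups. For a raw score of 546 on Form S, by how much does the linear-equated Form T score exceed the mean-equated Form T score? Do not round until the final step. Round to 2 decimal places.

23.49

Mean-equated: 546 + (462.2 − 466.2) = 542.00
Linear-equated: (59.8/46.2)(546 − 466.2) + 462.2 = 565.491
Difference = 565.491 − 542.00 = 23.49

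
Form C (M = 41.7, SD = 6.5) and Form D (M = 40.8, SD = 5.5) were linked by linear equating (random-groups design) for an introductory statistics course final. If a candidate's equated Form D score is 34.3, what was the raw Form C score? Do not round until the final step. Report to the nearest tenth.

34.0

Invert y = (SD_Y/SD_X)(x − M_X) + M_Y:
x = (SD_X/SD_Y)(y − M_Y) + M_X = (6.5/5.5)(34.3 − 40.8) + 41.7
x = 1.181818 × -6.500 + 41.7 = 34.0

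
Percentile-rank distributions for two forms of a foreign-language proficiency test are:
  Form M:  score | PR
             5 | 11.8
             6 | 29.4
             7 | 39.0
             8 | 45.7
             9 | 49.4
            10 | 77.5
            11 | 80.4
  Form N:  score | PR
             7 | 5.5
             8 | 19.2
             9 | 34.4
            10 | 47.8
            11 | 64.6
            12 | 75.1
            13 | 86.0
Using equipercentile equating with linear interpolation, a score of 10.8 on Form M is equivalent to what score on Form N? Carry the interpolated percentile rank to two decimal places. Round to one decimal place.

PR of 10.8 on Form M: 77.5 + (10.8 − 10)/(11 − 10) × (80.4 − 77.5) = 79.82
On Form N, PR 79.82 falls between score 12 (PR 75.1) and 13 (PR 86.0).
Interpolate: 12 + (79.82 − 75.1)/(86.0 − 75.1) × (13 − 12) = 12.4

12.4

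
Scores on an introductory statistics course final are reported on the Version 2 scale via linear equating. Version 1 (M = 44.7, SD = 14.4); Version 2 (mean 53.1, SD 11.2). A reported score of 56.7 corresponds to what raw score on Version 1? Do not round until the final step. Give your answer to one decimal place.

Invert y = (SD_Y/SD_X)(x − M_X) + M_Y:
x = (SD_X/SD_Y)(y − M_Y) + M_X = (14.4/11.2)(56.7 − 53.1) + 44.7
x = 1.285714 × 3.600 + 44.7 = 49.3

49.3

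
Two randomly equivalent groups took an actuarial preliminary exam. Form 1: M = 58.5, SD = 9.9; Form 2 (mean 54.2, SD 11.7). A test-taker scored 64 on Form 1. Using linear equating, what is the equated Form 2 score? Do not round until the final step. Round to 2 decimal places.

Linear equating: y = (SD_Y/SD_X)(x − M_X) + M_Y
y = (11.7/9.9)(64 − 58.5) + 54.2
y = 1.181818 × 5.5 + 54.2 = 6.5000 + 54.2 = 60.70

60.70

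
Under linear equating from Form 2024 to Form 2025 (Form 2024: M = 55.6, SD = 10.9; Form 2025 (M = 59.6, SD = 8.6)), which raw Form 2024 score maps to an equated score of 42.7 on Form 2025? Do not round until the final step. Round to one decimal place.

34.2

Invert y = (SD_Y/SD_X)(x − M_X) + M_Y:
x = (SD_X/SD_Y)(y − M_Y) + M_X = (10.9/8.6)(42.7 − 59.6) + 55.6
x = 1.267442 × -16.900 + 55.6 = 34.2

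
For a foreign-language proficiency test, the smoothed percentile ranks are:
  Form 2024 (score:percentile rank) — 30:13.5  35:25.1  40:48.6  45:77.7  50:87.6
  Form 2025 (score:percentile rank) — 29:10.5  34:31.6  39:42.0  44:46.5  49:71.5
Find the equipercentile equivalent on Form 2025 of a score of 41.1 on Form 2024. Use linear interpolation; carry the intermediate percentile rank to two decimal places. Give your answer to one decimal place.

45.7

PR of 41.1 on Form 2024: 48.6 + (41.1 − 40)/(45 − 40) × (77.7 − 48.6) = 55.00
On Form 2025, PR 55.00 falls between score 44 (PR 46.5) and 49 (PR 71.5).
Interpolate: 44 + (55.00 − 46.5)/(71.5 − 46.5) × (49 − 44) = 45.7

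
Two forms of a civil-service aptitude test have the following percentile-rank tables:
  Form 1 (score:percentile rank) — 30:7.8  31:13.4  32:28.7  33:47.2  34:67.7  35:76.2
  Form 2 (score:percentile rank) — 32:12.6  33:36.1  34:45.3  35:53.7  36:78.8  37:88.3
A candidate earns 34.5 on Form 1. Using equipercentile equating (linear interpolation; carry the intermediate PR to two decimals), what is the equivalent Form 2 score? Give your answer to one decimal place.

PR of 34.5 on Form 1: 67.7 + (34.5 − 34)/(35 − 34) × (76.2 − 67.7) = 71.95
On Form 2, PR 71.95 falls between score 35 (PR 53.7) and 36 (PR 78.8).
Interpolate: 35 + (71.95 − 53.7)/(78.8 − 53.7) × (36 − 35) = 35.7

35.7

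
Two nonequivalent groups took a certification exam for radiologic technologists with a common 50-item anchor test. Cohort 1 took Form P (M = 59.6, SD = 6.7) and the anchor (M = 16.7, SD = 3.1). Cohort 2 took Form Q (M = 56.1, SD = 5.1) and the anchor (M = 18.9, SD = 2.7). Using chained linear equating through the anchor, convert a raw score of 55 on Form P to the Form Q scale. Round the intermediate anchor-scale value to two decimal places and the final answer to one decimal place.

47.9

Form P → anchor (Cohort 1): v = (3.1/6.7)(55 − 59.6) + 16.7 = 14.57
anchor → Form Q (Cohort 2): y = (5.1/2.7)(14.57 − 18.9) + 56.1 = 47.9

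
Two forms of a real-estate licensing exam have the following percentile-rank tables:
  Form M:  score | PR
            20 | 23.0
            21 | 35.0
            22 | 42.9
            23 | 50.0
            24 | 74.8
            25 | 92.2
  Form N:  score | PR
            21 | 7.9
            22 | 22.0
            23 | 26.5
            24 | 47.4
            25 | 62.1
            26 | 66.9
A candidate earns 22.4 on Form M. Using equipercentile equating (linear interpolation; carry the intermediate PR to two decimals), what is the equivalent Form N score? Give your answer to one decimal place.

23.9

PR of 22.4 on Form M: 42.9 + (22.4 − 22)/(23 − 22) × (50.0 − 42.9) = 45.74
On Form N, PR 45.74 falls between score 23 (PR 26.5) and 24 (PR 47.4).
Interpolate: 23 + (45.74 − 26.5)/(47.4 − 26.5) × (24 − 23) = 23.9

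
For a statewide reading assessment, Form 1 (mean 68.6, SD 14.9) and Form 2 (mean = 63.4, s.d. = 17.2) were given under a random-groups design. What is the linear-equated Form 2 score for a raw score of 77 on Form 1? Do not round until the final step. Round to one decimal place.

Linear equating: y = (SD_Y/SD_X)(x − M_X) + M_Y
y = (17.2/14.9)(77 − 68.6) + 63.4
y = 1.154362 × 8.4 + 63.4 = 9.6966 + 63.4 = 73.1

73.1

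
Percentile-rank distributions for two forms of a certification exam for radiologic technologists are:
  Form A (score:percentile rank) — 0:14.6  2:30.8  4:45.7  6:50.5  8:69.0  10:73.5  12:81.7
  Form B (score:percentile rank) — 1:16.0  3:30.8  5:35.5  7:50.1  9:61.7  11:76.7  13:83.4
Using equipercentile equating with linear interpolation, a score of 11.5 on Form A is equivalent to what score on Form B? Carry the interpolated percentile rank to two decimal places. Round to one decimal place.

PR of 11.5 on Form A: 73.5 + (11.5 − 10)/(12 − 10) × (81.7 − 73.5) = 79.65
On Form B, PR 79.65 falls between score 11 (PR 76.7) and 13 (PR 83.4).
Interpolate: 11 + (79.65 − 76.7)/(83.4 − 76.7) × (13 − 11) = 11.9

11.9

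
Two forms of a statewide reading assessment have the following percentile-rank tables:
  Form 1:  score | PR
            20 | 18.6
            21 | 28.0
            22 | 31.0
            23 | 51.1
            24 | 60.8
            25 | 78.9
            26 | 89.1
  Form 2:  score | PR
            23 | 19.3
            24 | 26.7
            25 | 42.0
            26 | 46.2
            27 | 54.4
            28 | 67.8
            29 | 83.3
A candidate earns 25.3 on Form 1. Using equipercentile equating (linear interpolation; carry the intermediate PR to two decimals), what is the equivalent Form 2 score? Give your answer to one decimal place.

28.9

PR of 25.3 on Form 1: 78.9 + (25.3 − 25)/(26 − 25) × (89.1 − 78.9) = 81.96
On Form 2, PR 81.96 falls between score 28 (PR 67.8) and 29 (PR 83.3).
Interpolate: 28 + (81.96 − 67.8)/(83.3 − 67.8) × (29 − 28) = 28.9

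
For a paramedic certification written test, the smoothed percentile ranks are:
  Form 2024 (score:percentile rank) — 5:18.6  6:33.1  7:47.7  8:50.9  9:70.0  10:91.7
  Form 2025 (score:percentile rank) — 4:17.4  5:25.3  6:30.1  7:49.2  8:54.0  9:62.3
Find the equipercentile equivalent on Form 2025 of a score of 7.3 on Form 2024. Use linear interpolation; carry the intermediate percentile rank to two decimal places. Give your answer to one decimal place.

7.0

PR of 7.3 on Form 2024: 47.7 + (7.3 − 7)/(8 − 7) × (50.9 − 47.7) = 48.66
On Form 2025, PR 48.66 falls between score 6 (PR 30.1) and 7 (PR 49.2).
Interpolate: 6 + (48.66 − 30.1)/(49.2 − 30.1) × (7 − 6) = 7.0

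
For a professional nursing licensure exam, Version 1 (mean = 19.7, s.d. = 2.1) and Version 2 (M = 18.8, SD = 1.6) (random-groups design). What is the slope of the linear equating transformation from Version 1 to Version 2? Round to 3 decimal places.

A = SD_Y / SD_X = 1.6 / 2.1 = 0.762

0.762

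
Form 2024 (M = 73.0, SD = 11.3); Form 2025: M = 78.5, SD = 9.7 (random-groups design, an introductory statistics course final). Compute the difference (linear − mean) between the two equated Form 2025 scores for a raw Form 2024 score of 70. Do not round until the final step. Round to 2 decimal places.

0.42

Mean-equated: 70 + (78.5 − 73.0) = 75.50
Linear-equated: (9.7/11.3)(70 − 73.0) + 78.5 = 75.925
Difference = 75.925 − 75.50 = 0.42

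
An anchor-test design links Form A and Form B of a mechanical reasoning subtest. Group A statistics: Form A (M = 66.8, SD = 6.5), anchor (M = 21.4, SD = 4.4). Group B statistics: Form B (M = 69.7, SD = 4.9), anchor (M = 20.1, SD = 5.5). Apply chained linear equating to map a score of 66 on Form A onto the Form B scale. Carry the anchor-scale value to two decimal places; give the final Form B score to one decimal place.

70.4

Form A → anchor (Group A): v = (4.4/6.5)(66 − 66.8) + 21.4 = 20.86
anchor → Form B (Group B): y = (4.9/5.5)(20.86 − 20.1) + 69.7 = 70.4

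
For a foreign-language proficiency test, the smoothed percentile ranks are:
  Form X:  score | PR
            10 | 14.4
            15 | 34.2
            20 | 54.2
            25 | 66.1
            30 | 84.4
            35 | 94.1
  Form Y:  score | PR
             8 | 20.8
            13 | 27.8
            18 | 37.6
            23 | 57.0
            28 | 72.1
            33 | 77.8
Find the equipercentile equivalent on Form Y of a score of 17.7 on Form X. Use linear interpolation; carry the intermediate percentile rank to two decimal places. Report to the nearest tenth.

PR of 17.7 on Form X: 34.2 + (17.7 − 15)/(20 − 15) × (54.2 − 34.2) = 45.00
On Form Y, PR 45.00 falls between score 18 (PR 37.6) and 23 (PR 57.0).
Interpolate: 18 + (45.00 − 37.6)/(57.0 − 37.6) × (23 − 18) = 19.9

19.9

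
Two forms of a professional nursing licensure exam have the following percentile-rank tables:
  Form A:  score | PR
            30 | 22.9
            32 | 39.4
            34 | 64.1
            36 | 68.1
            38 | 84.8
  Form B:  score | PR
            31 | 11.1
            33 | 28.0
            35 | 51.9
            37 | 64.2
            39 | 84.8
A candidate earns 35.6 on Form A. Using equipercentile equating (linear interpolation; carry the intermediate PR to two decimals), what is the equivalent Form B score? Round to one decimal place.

37.3

PR of 35.6 on Form A: 64.1 + (35.6 − 34)/(36 − 34) × (68.1 − 64.1) = 67.30
On Form B, PR 67.30 falls between score 37 (PR 64.2) and 39 (PR 84.8).
Interpolate: 37 + (67.30 − 64.2)/(84.8 − 64.2) × (39 − 37) = 37.3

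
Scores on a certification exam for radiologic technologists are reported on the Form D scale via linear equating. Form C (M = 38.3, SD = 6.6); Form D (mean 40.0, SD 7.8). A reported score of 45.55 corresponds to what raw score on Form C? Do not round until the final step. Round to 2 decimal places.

43.00

Invert y = (SD_Y/SD_X)(x − M_X) + M_Y:
x = (SD_X/SD_Y)(y − M_Y) + M_X = (6.6/7.8)(45.55 − 40.0) + 38.3
x = 0.846154 × 5.550 + 38.3 = 43.00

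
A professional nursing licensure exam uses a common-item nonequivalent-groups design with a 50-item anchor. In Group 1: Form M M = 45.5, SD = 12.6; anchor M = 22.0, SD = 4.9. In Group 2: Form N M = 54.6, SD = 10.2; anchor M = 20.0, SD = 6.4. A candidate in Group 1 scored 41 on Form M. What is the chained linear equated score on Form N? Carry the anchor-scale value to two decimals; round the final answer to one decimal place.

55.0

Form M → anchor (Group 1): v = (4.9/12.6)(41 − 45.5) + 22.0 = 20.25
anchor → Form N (Group 2): y = (10.2/6.4)(20.25 − 20.0) + 54.6 = 55.0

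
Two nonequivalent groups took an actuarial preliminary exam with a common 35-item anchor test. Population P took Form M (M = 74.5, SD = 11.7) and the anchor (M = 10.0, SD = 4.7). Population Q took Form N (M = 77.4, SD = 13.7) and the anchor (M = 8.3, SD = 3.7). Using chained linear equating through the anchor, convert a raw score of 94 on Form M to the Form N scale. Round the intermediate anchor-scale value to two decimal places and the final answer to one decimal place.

Form M → anchor (Population P): v = (4.7/11.7)(94 − 74.5) + 10.0 = 17.83
anchor → Form N (Population Q): y = (13.7/3.7)(17.83 − 8.3) + 77.4 = 112.7

112.7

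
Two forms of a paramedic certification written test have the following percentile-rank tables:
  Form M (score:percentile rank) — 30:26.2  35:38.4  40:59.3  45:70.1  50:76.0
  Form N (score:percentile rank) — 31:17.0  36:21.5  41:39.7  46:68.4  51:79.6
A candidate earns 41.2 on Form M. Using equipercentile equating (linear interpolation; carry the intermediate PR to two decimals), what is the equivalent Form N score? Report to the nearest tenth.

PR of 41.2 on Form M: 59.3 + (41.2 − 40)/(45 − 40) × (70.1 − 59.3) = 61.89
On Form N, PR 61.89 falls between score 41 (PR 39.7) and 46 (PR 68.4).
Interpolate: 41 + (61.89 − 39.7)/(68.4 − 39.7) × (46 − 41) = 44.9

44.9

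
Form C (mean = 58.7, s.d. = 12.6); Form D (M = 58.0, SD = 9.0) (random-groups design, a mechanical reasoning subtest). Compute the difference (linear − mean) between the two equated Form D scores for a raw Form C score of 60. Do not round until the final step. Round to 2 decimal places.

Mean-equated: 60 + (58.0 − 58.7) = 59.30
Linear-equated: (9.0/12.6)(60 − 58.7) + 58.0 = 58.929
Difference = 58.929 − 59.30 = -0.37

-0.37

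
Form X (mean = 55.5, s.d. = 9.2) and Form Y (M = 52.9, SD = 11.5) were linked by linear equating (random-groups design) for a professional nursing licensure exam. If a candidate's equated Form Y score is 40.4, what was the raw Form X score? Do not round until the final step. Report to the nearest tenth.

45.5

Invert y = (SD_Y/SD_X)(x − M_X) + M_Y:
x = (SD_X/SD_Y)(y − M_Y) + M_X = (9.2/11.5)(40.4 − 52.9) + 55.5
x = 0.800000 × -12.500 + 55.5 = 45.5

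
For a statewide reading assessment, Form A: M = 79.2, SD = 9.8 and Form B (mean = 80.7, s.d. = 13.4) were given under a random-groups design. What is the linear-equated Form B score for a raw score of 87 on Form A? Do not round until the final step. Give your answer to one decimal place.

Linear equating: y = (SD_Y/SD_X)(x − M_X) + M_Y
y = (13.4/9.8)(87 − 79.2) + 80.7
y = 1.367347 × 7.8 + 80.7 = 10.6653 + 80.7 = 91.4

91.4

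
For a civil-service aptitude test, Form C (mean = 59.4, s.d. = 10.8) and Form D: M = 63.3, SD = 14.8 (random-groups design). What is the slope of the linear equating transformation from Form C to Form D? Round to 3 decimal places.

A = SD_Y / SD_X = 14.8 / 10.8 = 1.370

1.370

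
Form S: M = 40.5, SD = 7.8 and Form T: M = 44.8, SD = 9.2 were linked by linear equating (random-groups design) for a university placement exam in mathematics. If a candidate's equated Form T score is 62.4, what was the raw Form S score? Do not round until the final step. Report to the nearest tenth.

55.4

Invert y = (SD_Y/SD_X)(x − M_X) + M_Y:
x = (SD_X/SD_Y)(y − M_Y) + M_X = (7.8/9.2)(62.4 − 44.8) + 40.5
x = 0.847826 × 17.600 + 40.5 = 55.4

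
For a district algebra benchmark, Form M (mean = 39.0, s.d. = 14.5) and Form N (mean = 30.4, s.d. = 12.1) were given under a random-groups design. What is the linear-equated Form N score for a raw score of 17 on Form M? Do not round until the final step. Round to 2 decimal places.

12.04

Linear equating: y = (SD_Y/SD_X)(x − M_X) + M_Y
y = (12.1/14.5)(17 − 39.0) + 30.4
y = 0.834483 × -22.0 + 30.4 = -18.3586 + 30.4 = 12.04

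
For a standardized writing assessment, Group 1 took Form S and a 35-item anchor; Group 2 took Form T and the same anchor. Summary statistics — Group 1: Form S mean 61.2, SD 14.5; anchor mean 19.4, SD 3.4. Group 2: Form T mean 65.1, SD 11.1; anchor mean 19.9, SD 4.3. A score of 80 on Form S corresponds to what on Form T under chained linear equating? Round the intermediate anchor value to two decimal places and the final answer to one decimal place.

Form S → anchor (Group 1): v = (3.4/14.5)(80 − 61.2) + 19.4 = 23.81
anchor → Form T (Group 2): y = (11.1/4.3)(23.81 − 19.9) + 65.1 = 75.2

75.2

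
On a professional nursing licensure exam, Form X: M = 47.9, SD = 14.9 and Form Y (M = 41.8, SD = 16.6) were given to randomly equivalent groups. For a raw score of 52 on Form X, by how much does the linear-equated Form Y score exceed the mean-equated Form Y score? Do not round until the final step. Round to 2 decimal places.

0.47

Mean-equated: 52 + (41.8 − 47.9) = 45.90
Linear-equated: (16.6/14.9)(52 − 47.9) + 41.8 = 46.368
Difference = 46.368 − 45.90 = 0.47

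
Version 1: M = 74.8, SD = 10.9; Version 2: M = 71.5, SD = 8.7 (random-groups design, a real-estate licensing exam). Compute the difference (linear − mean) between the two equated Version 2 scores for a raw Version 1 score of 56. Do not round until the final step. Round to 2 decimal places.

3.79

Mean-equated: 56 + (71.5 − 74.8) = 52.70
Linear-equated: (8.7/10.9)(56 − 74.8) + 71.5 = 56.494
Difference = 56.494 − 52.70 = 3.79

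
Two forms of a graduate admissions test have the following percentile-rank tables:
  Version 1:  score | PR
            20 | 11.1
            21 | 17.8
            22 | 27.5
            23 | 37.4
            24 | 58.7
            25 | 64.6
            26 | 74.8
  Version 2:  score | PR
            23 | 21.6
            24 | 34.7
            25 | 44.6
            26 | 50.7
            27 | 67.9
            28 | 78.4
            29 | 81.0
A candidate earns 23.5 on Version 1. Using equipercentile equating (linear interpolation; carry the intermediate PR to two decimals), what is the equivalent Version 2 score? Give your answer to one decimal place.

25.6

PR of 23.5 on Version 1: 37.4 + (23.5 − 23)/(24 − 23) × (58.7 − 37.4) = 48.05
On Version 2, PR 48.05 falls between score 25 (PR 44.6) and 26 (PR 50.7).
Interpolate: 25 + (48.05 − 44.6)/(50.7 − 44.6) × (26 − 25) = 25.6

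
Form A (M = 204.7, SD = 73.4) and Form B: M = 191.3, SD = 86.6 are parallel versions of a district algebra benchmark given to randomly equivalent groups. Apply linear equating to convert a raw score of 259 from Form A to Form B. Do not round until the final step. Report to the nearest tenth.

255.4

Linear equating: y = (SD_Y/SD_X)(x − M_X) + M_Y
y = (86.6/73.4)(259 − 204.7) + 191.3
y = 1.179837 × 54.3 + 191.3 = 64.0651 + 191.3 = 255.4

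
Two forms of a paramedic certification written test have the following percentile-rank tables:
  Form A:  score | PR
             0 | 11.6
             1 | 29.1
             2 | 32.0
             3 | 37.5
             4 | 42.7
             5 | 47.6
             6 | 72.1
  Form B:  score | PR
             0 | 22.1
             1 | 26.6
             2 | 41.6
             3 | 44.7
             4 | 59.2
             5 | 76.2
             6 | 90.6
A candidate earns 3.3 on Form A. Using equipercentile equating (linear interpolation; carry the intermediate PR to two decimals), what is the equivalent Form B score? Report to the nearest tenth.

1.8

PR of 3.3 on Form A: 37.5 + (3.3 − 3)/(4 − 3) × (42.7 − 37.5) = 39.06
On Form B, PR 39.06 falls between score 1 (PR 26.6) and 2 (PR 41.6).
Interpolate: 1 + (39.06 − 26.6)/(41.6 − 26.6) × (2 − 1) = 1.8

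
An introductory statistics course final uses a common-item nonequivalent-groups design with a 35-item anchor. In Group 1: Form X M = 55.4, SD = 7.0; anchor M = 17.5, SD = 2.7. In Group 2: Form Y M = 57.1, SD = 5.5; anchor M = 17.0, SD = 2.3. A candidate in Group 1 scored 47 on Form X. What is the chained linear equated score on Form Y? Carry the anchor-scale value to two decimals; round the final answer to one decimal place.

50.5

Form X → anchor (Group 1): v = (2.7/7.0)(47 − 55.4) + 17.5 = 14.26
anchor → Form Y (Group 2): y = (5.5/2.3)(14.26 − 17.0) + 57.1 = 50.5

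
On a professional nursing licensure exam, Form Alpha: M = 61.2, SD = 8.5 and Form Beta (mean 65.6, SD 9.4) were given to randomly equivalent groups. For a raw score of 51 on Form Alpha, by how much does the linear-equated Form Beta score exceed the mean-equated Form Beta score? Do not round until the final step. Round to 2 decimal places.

-1.08

Mean-equated: 51 + (65.6 − 61.2) = 55.40
Linear-equated: (9.4/8.5)(51 − 61.2) + 65.6 = 54.320
Difference = 54.320 − 55.40 = -1.08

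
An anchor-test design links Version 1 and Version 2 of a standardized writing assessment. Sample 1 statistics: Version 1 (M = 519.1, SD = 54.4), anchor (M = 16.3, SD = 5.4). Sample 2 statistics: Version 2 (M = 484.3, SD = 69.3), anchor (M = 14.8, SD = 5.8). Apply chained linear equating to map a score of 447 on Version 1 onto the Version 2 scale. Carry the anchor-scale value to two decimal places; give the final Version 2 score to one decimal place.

416.7

Version 1 → anchor (Sample 1): v = (5.4/54.4)(447 − 519.1) + 16.3 = 9.14
anchor → Version 2 (Sample 2): y = (69.3/5.8)(9.14 − 14.8) + 484.3 = 416.7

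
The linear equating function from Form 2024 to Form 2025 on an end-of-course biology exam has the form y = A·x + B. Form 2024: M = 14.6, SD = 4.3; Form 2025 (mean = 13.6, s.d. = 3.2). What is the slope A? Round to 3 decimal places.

A = SD_Y / SD_X = 3.2 / 4.3 = 0.744

0.744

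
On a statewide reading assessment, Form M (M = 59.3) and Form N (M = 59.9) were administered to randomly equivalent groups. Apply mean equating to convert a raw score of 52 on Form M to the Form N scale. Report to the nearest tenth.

52.6

Mean equating: y = x + (M_Y − M_X) = 52 + (59.9 − 59.3) = 52.6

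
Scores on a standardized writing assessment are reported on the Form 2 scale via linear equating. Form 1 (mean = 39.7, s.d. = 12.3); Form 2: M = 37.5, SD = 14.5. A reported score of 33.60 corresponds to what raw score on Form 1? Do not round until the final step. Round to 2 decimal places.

36.39

Invert y = (SD_Y/SD_X)(x − M_X) + M_Y:
x = (SD_X/SD_Y)(y − M_Y) + M_X = (12.3/14.5)(33.60 − 37.5) + 39.7
x = 0.848276 × -3.900 + 39.7 = 36.39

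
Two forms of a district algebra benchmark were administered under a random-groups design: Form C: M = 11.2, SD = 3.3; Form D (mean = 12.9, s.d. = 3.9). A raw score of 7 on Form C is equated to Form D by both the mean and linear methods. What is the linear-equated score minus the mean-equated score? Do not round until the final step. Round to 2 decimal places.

-0.76

Mean-equated: 7 + (12.9 − 11.2) = 8.70
Linear-equated: (3.9/3.3)(7 − 11.2) + 12.9 = 7.936
Difference = 7.936 − 8.70 = -0.76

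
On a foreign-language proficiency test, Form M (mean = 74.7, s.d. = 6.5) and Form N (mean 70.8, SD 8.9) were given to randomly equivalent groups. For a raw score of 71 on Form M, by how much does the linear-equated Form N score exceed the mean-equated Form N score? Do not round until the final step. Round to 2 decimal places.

Mean-equated: 71 + (70.8 − 74.7) = 67.10
Linear-equated: (8.9/6.5)(71 − 74.7) + 70.8 = 65.734
Difference = 65.734 − 67.10 = -1.37

-1.37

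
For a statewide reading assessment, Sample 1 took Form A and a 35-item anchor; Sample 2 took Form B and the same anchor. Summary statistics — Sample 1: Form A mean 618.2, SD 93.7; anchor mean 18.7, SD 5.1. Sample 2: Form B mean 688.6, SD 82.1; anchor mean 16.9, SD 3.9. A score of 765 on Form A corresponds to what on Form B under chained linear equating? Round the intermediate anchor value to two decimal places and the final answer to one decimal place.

894.7

Form A → anchor (Sample 1): v = (5.1/93.7)(765 − 618.2) + 18.7 = 26.69
anchor → Form B (Sample 2): y = (82.1/3.9)(26.69 − 16.9) + 688.6 = 894.7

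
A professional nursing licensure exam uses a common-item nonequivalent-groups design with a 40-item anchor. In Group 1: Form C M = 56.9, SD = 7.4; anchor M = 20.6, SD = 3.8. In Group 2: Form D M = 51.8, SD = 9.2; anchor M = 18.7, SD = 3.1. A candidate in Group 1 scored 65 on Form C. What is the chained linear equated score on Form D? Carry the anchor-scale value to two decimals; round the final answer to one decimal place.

69.8

Form C → anchor (Group 1): v = (3.8/7.4)(65 − 56.9) + 20.6 = 24.76
anchor → Form D (Group 2): y = (9.2/3.1)(24.76 − 18.7) + 51.8 = 69.8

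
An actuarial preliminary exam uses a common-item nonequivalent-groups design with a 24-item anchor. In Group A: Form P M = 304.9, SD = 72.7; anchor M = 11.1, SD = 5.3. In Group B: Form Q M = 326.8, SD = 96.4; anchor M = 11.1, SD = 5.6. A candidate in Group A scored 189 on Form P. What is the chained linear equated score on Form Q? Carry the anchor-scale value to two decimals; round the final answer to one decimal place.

Form P → anchor (Group A): v = (5.3/72.7)(189 − 304.9) + 11.1 = 2.65
anchor → Form Q (Group B): y = (96.4/5.6)(2.65 − 11.1) + 326.8 = 181.3

181.3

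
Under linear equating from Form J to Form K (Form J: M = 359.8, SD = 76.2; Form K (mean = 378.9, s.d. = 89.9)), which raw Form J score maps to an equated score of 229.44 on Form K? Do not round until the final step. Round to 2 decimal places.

Invert y = (SD_Y/SD_X)(x − M_X) + M_Y:
x = (SD_X/SD_Y)(y − M_Y) + M_X = (76.2/89.9)(229.44 − 378.9) + 359.8
x = 0.847608 × -149.460 + 359.8 = 233.12

233.12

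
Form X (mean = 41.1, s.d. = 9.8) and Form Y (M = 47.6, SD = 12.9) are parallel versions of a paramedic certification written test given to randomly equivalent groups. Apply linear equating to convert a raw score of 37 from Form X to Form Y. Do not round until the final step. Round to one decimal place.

Linear equating: y = (SD_Y/SD_X)(x − M_X) + M_Y
y = (12.9/9.8)(37 − 41.1) + 47.6
y = 1.316327 × -4.1 + 47.6 = -5.3969 + 47.6 = 42.2

42.2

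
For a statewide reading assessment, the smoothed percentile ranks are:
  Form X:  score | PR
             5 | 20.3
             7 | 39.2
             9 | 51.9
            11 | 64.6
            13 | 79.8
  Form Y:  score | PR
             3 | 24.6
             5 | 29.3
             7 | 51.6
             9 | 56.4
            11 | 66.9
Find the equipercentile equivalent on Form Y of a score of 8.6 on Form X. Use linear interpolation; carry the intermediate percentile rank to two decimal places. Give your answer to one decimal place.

6.8

PR of 8.6 on Form X: 39.2 + (8.6 − 7)/(9 − 7) × (51.9 − 39.2) = 49.36
On Form Y, PR 49.36 falls between score 5 (PR 29.3) and 7 (PR 51.6).
Interpolate: 5 + (49.36 − 29.3)/(51.6 − 29.3) × (7 − 5) = 6.8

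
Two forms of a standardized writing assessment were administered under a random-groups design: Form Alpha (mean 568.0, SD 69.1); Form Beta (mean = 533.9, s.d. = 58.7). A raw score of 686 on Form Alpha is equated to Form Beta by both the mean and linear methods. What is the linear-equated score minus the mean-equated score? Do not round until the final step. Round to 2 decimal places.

Mean-equated: 686 + (533.9 − 568.0) = 651.90
Linear-equated: (58.7/69.1)(686 − 568.0) + 533.9 = 634.140
Difference = 634.140 − 651.90 = -17.76

-17.76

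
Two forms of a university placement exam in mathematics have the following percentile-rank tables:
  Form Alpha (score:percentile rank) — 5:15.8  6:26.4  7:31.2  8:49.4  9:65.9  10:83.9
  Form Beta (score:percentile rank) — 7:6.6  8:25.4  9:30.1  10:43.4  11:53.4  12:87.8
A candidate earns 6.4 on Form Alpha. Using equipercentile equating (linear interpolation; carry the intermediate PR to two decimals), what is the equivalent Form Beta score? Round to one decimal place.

PR of 6.4 on Form Alpha: 26.4 + (6.4 − 6)/(7 − 6) × (31.2 − 26.4) = 28.32
On Form Beta, PR 28.32 falls between score 8 (PR 25.4) and 9 (PR 30.1).
Interpolate: 8 + (28.32 − 25.4)/(30.1 − 25.4) × (9 − 8) = 8.6

8.6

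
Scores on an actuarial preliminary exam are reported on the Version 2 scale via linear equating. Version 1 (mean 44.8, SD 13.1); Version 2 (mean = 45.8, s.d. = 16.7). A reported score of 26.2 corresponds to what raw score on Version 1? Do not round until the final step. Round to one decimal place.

Invert y = (SD_Y/SD_X)(x − M_X) + M_Y:
x = (SD_X/SD_Y)(y − M_Y) + M_X = (13.1/16.7)(26.2 − 45.8) + 44.8
x = 0.784431 × -19.600 + 44.8 = 29.4

29.4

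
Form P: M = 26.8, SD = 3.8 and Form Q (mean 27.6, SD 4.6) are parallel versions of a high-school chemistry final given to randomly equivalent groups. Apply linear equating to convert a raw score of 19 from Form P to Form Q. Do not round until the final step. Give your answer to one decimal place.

18.2

Linear equating: y = (SD_Y/SD_X)(x − M_X) + M_Y
y = (4.6/3.8)(19 − 26.8) + 27.6
y = 1.210526 × -7.8 + 27.6 = -9.4421 + 27.6 = 18.2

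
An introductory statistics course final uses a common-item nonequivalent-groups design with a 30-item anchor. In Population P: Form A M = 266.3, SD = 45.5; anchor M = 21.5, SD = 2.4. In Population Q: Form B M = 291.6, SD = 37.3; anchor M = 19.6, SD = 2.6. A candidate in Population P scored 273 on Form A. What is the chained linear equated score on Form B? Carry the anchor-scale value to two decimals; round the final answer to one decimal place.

Form A → anchor (Population P): v = (2.4/45.5)(273 − 266.3) + 21.5 = 21.85
anchor → Form B (Population Q): y = (37.3/2.6)(21.85 − 19.6) + 291.6 = 323.9

323.9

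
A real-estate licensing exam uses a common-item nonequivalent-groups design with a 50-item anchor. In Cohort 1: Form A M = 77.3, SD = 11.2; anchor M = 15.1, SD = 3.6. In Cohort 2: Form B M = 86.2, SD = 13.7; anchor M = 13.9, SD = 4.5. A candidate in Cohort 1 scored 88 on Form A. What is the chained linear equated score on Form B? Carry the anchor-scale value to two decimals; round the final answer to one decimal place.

Form A → anchor (Cohort 1): v = (3.6/11.2)(88 − 77.3) + 15.1 = 18.54
anchor → Form B (Cohort 2): y = (13.7/4.5)(18.54 − 13.9) + 86.2 = 100.3

100.3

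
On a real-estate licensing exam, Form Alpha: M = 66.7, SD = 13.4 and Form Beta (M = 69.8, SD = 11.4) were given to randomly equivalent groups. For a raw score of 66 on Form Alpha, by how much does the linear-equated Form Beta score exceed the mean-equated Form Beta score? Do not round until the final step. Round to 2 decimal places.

0.10

Mean-equated: 66 + (69.8 − 66.7) = 69.10
Linear-equated: (11.4/13.4)(66 − 66.7) + 69.8 = 69.204
Difference = 69.204 − 69.10 = 0.10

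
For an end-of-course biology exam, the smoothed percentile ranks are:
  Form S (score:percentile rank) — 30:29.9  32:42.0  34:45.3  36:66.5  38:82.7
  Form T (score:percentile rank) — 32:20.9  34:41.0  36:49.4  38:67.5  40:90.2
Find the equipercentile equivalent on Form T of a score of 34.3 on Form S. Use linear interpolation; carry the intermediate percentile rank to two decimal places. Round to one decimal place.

PR of 34.3 on Form S: 45.3 + (34.3 − 34)/(36 − 34) × (66.5 − 45.3) = 48.48
On Form T, PR 48.48 falls between score 34 (PR 41.0) and 36 (PR 49.4).
Interpolate: 34 + (48.48 − 41.0)/(49.4 − 41.0) × (36 − 34) = 35.8

35.8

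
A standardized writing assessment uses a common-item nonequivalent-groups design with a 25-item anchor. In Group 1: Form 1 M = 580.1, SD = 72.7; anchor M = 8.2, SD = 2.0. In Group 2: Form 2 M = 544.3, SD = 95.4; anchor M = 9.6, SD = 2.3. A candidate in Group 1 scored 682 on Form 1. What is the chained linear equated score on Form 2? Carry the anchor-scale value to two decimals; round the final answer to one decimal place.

Form 1 → anchor (Group 1): v = (2.0/72.7)(682 − 580.1) + 8.2 = 11.00
anchor → Form 2 (Group 2): y = (95.4/2.3)(11.00 − 9.6) + 544.3 = 602.4

602.4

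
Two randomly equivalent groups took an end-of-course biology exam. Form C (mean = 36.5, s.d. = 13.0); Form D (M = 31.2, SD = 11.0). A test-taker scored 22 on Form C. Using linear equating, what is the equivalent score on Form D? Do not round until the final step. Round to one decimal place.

18.9

Linear equating: y = (SD_Y/SD_X)(x − M_X) + M_Y
y = (11.0/13.0)(22 − 36.5) + 31.2
y = 0.846154 × -14.5 + 31.2 = -12.2692 + 31.2 = 18.9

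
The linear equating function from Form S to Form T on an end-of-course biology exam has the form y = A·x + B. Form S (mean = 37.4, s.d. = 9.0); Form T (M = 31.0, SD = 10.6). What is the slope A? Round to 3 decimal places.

A = SD_Y / SD_X = 10.6 / 9.0 = 1.178

1.178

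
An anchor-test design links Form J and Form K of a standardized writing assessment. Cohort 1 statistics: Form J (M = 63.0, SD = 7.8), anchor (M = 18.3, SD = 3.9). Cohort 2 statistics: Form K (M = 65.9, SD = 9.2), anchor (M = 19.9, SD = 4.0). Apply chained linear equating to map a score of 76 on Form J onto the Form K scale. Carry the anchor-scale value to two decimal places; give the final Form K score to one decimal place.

77.2

Form J → anchor (Cohort 1): v = (3.9/7.8)(76 − 63.0) + 18.3 = 24.80
anchor → Form K (Cohort 2): y = (9.2/4.0)(24.80 − 19.9) + 65.9 = 77.2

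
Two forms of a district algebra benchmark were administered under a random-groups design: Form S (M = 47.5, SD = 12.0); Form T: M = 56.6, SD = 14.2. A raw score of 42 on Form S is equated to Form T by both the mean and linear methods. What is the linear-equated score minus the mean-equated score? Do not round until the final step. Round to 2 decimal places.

-1.01

Mean-equated: 42 + (56.6 − 47.5) = 51.10
Linear-equated: (14.2/12.0)(42 − 47.5) + 56.6 = 50.092
Difference = 50.092 − 51.10 = -1.01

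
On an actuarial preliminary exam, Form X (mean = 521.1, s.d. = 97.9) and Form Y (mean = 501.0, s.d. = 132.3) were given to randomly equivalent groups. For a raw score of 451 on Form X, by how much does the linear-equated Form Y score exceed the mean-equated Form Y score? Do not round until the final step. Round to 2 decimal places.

Mean-equated: 451 + (501.0 − 521.1) = 430.90
Linear-equated: (132.3/97.9)(451 − 521.1) + 501.0 = 406.268
Difference = 406.268 − 430.90 = -24.63

-24.63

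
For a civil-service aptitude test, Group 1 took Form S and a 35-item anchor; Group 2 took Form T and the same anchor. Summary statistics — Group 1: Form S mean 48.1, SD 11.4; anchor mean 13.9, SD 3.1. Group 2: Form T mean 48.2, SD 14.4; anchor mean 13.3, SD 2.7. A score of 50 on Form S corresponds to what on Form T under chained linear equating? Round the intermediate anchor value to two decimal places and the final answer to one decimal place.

Form S → anchor (Group 1): v = (3.1/11.4)(50 − 48.1) + 13.9 = 14.42
anchor → Form T (Group 2): y = (14.4/2.7)(14.42 − 13.3) + 48.2 = 54.2

54.2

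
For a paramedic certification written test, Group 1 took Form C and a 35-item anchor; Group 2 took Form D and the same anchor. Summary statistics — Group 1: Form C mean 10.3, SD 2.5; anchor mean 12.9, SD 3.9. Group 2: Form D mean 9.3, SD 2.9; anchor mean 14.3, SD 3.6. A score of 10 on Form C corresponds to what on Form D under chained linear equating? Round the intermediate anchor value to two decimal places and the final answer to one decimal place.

7.8

Form C → anchor (Group 1): v = (3.9/2.5)(10 − 10.3) + 12.9 = 12.43
anchor → Form D (Group 2): y = (2.9/3.6)(12.43 − 14.3) + 9.3 = 7.8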